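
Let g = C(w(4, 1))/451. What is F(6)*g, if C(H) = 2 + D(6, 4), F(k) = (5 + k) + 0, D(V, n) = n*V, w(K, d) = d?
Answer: 26/41 ≈ 0.63415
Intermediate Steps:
D(V, n) = V*n
F(k) = 5 + k
C(H) = 26 (C(H) = 2 + 6*4 = 2 + 24 = 26)
g = 26/451 ≈ 0.057650
F(6)*g = (5 + 6)*(26/451) = 11*(26/451) = 26/41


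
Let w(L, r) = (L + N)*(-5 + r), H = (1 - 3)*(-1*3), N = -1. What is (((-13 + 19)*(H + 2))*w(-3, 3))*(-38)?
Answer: -14592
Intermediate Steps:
H = 6 (H = -2*(-3) = 6)
w(L, r) = (-1 + L)*(-5 + r) (w(L, r) = (L - 1)*(-5 + r) = (-1 + L)*(-5 + r))
(((-13 + 19)*(H + 2))*w(-3, 3))*(-38) = (((-13 + 19)*(6 + 2))*(5 - 1*3 - 5*(-3) - 3*3))*(-38) = ((6*8)*(5 - 3 + 15 - 9))*(-38) = (48*8)*(-38) = 384*(-38) = -14592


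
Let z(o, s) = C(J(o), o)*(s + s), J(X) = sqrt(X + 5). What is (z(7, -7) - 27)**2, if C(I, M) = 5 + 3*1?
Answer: 19321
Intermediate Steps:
J(X) = sqrt(5 + X)
C(I, M) = 8 (C(I, M) = 5 + 3 = 8)
z(o, s) = 16*s (z(o, s) = 8*(s + s) = 8*(2*s) = 16*s)
(z(7, -7) - 27)**2 = (16*(-7) - 27)**2 = (-112 - 27)**2 = (-139)**2 = 19321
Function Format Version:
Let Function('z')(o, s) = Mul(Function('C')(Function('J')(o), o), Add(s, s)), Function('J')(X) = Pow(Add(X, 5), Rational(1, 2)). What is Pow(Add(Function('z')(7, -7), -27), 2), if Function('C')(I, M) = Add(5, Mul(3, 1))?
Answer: 19321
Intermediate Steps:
Function('J')(X) = Pow(Add(5, X), Rational(1, 2))
Function('C')(I, M) = 8 (Function('C')(I, M) = Add(5, 3) = 8)
Function('z')(o, s) = Mul(16, s) (Function('z')(o, s) = Mul(8, Add(s, s)) = Mul(8, Mul(2, s)) = Mul(16, s))
Pow(Add(Function('z')(7, -7), -27), 2) = Pow(Add(Mul(16, -7), -27), 2) = Pow(Add(-112, -27), 2) = Pow(-139, 2) = 19321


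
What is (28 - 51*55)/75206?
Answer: -2777/75206 ≈ -0.036925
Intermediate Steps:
(28 - 51*55)/75206 = (28 - 2805)*(1/75206) = -2777*1/75206 = -2777/75206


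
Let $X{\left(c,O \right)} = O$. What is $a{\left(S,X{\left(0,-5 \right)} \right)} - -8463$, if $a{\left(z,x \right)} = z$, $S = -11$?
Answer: $8452$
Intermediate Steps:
$a{\left(S,X{\left(0,-5 \right)} \right)} - -8463 = -11 - -8463 = -11 + 8463 = 8452$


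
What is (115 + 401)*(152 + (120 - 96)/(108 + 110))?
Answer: 8555280/109 ≈ 78489.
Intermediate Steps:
(115 + 401)*(152 + (120 - 96)/(108 + 110)) = 516*(152 + 24/218) = 516*(152 + 24*(1/218)) = 516*(152 + 12/109) = 516*(16580/109) = 8555280/109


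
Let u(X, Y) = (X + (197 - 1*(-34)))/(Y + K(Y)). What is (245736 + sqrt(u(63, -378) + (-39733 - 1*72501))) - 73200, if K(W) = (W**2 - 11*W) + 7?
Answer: 172536 + 4*I*sqrt(3079618195555)/20953 ≈ 1.7254e+5 + 335.01*I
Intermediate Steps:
K(W) = 7 + W**2 - 11*W
u(X, Y) = (231 + X)/(7 + Y**2 - 10*Y) (u(X, Y) = (X + (197 - 1*(-34)))/(Y + (7 + Y**2 - 11*Y)) = (X + (197 + 34))/(7 + Y**2 - 10*Y) = (X + 231)/(7 + Y**2 - 10*Y) = (231 + X)/(7 + Y**2 - 10*Y))
(245736 + sqrt(u(63, -378) + (-39733 - 1*72501))) - 73200 = (245736 + sqrt((231 + 63)/(7 + (-378)**2 - 10*(-378)) + (-39733 - 1*72501))) - 73200 = (245736 + sqrt(294/(7 + 142884 + 3780) + (-39733 - 72501))) - 73200 = (245736 + sqrt(294/146671 - 112234)) - 73200 = (245736 + sqrt((1/146671)*294 - 112234)) - 73200 = (245736 + sqrt(42/20953 - 112234)) - 73200 = (245736 + sqrt(-2351638960/20953)) - 73200 = (245736 + 4*I*sqrt(3079618195555)/20953) - 73200 = 172536 + 4*I*sqrt(3079618195555)/20953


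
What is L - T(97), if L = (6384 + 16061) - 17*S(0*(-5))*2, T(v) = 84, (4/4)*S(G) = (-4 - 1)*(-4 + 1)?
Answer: 21851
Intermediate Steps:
S(G) = 15 (S(G) = (-4 - 1)*(-4 + 1) = -5*(-3) = 15)
L = 21935 (L = (6384 + 16061) - 17*15*2 = 22445 - 255*2 = 22445 - 510 = 21935)
L - T(97) = 21935 - 1*84 = 21935 - 84 = 21851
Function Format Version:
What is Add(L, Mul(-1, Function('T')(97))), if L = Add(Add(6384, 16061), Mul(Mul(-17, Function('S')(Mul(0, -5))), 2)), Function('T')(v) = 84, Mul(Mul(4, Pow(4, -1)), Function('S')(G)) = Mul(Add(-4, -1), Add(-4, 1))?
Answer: 21851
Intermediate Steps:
Function('S')(G) = 15 (Function('S')(G) = Mul(Add(-4, -1), Add(-4, 1)) = Mul(-5, -3) = 15)
L = 21935 (L = Add(Add(6384, 16061), Mul(Mul(-17, 15), 2)) = Add(22445, Mul(-255, 2)) = Add(22445, -510) = 21935)
Add(L, Mul(-1, Function('T')(97))) = Add(21935, Mul(-1, 84)) = Add(21935, -84) = 21851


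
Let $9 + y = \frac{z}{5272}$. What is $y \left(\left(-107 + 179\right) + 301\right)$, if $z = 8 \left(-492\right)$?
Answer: $- \frac{2395779}{659} \approx -3635.5$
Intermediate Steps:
$z = -3936$
$y = - \frac{6423}{659}$ ($y = -9 - \frac{3936}{5272} = -9 - \frac{492}{659} = - \frac{6423}{659} \approx -9.7466$)
$y \left(\left(-107 + 179\right) + 301\right) = - \frac{6423 \left(\left(-107 + 179\right) + 301\right)}{659} = - \frac{6423 \left(72 + 301\right)}{659} = \left(- \frac{6423}{659}\right) 373 = - \frac{2395779}{659}$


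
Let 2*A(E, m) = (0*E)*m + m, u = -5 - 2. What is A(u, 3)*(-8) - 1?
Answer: -13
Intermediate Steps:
u = -7
A(E, m) = m/2 (A(E, m) = ((0*E)*m + m)/2 = (0*m + m)/2 = (0 + m)/2 = m/2)
A(u, 3)*(-8) - 1 = ((1/2)*3)*(-8) - 1 = (3/2)*(-8) - 1 = -12 - 1 = -13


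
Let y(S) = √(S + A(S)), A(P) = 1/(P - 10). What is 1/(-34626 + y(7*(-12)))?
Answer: -3254844/112702236241 - I*√742318/112702236241 ≈ -2.888e-5 - 7.6447e-9*I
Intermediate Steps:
A(P) = 1/(-10 + P)
y(S) = √(S + 1/(-10 + S))
1/(-34626 + y(7*(-12))) = 1/(-34626 + √((1 + (7*(-12))*(-10 + 7*(-12)))/(-10 + 7*(-12)))) = 1/(-34626 + √((1 - 84*(-10 - 84))/(-10 - 84))) = 1/(-34626 + √((1 - 84*(-94))/(-94))) = 1/(-34626 + √(-(1 + 7896)/94)) = 1/(-34626 + √(-1/94*7897)) = 1/(-34626 + √(-7897/94)) = 1/(-34626 + I*√742318/94)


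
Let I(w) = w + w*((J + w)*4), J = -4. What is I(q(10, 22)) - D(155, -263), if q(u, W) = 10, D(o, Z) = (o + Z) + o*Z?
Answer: 41123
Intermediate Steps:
D(o, Z) = Z + o + Z*o (D(o, Z) = (Z + o) + Z*o = Z + o + Z*o)
I(w) = w + w*(-16 + 4*w) (I(w) = w + w*((-4 + w)*4) = w + w*(-16 + 4*w))
I(q(10, 22)) - D(155, -263) = 10*(-15 + 4*10) - (-263 + 155 - 263*155) = 10*(-15 + 40) - (-263 + 155 - 40765) = 10*25 - 1*(-40873) = 250 + 40873 = 41123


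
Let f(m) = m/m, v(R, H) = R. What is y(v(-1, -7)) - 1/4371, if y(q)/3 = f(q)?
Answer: 13112/4371 ≈ 2.9998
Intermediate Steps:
f(m) = 1
y(q) = 3 (y(q) = 3*1 = 3)
y(v(-1, -7)) - 1/4371 = 3 - 1/4371 = 13112/4371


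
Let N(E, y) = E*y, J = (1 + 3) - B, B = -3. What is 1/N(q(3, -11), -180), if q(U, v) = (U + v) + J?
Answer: 1/180 ≈ 0.0055556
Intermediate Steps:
J = 7 (J = (1 + 3) - 1*(-3) = 4 + 3 = 7)
q(U, v) = 7 + U + v (q(U, v) = (U + v) + 7 = 7 + U + v)
1/N(q(3, -11), -180) = 1/((7 + 3 - 11)*(-180)) = 1/(-1*(-180)) = 1/180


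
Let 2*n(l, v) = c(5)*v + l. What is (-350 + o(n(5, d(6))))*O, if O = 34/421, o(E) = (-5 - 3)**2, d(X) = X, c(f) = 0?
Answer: -9724/421 ≈ -23.097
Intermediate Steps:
n(l, v) = l/2 (n(l, v) = (0*v + l)/2 = (0 + l)/2 = l/2)
o(E) = 64 (o(E) = (-8)**2 = 64)
O = 34/421 (O = 34*(1/421) = 34/421 ≈ 0.080760)
(-350 + o(n(5, d(6))))*O = (-350 + 64)*(34/421) = -286*34/421 = -9724/421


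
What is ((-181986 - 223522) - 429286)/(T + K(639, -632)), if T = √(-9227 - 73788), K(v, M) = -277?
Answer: 115618969/79872 + 417397*I*√83015/79872 ≈ 1447.6 + 1505.7*I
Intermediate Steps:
T = I*√83015 (T = √(-83015) = I*√83015 ≈ 288.12*I)
((-181986 - 223522) - 429286)/(T + K(639, -632)) = ((-181986 - 223522) - 429286)/(I*√83015 - 277) = (-405508 - 429286)/(-277 + I*√83015) = -834794/(-277 + I*√83015)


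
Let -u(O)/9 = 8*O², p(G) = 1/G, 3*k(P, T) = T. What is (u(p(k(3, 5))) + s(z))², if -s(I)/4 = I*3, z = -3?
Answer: 63504/625 ≈ 101.61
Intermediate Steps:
k(P, T) = T/3
s(I) = -12*I (s(I) = -4*I*3 = -12*I)
p(G) = 1/G
u(O) = -72*O²
(u(p(k(3, 5))) + s(z))² = (-72*(1/((⅓)*5))² - 12*(-3))² = (-72*(1/(5/3))² + 36)² = (-72*(⅗)² + 36)² = (-72*9/25 + 36)² = (-648/25 + 36)² = (252/25)² = 63504/625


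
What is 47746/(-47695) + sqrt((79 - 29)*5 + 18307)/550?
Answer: -47746/47695 + sqrt(18557)/550 ≈ -0.75339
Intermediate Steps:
47746/(-47695) + sqrt((79 - 29)*5 + 18307)/550 = 47746*(-1/47695) + sqrt(50*5 + 18307)*(1/550) = -47746/47695 + sqrt(250 + 18307)*(1/550) = -47746/47695 + sqrt(18557)*(1/550) = -47746/47695 + sqrt(18557)/550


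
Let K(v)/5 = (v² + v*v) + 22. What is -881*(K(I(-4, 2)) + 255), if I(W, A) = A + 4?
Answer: -638725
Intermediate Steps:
I(W, A) = 4 + A
K(v) = 110 + 10*v² (K(v) = 5*((v² + v*v) + 22) = 5*((v² + v²) + 22) = 5*(2*v² + 22) = 5*(22 + 2*v²) = 110 + 10*v²)
-881*(K(I(-4, 2)) + 255) = -881*((110 + 10*(4 + 2)²) + 255) = -881*((110 + 10*6²) + 255) = -881*((110 + 10*36) + 255) = -881*((110 + 360) + 255) = -881*(470 + 255) = -881*725 = -638725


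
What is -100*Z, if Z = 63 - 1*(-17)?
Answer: -8000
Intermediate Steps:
Z = 80 (Z = 63 + 17 = 80)
-100*Z = -100*80 = -8000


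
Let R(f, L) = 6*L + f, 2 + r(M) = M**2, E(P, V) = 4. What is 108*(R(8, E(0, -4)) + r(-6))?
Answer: 7128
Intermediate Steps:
r(M) = -2 + M**2
R(f, L) = f + 6*L
108*(R(8, E(0, -4)) + r(-6)) = 108*((8 + 6*4) + (-2 + (-6)**2)) = 108*((8 + 24) + (-2 + 36)) = 108*(32 + 34) = 108*66 = 7128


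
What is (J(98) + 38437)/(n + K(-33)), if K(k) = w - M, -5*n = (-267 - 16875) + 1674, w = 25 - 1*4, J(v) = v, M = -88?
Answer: 192675/16013 ≈ 12.032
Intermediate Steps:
w = 21 (w = 25 - 4 = 21)
n = 15468/5 (n = -((-267 - 16875) + 1674)/5 = -(-17142 + 1674)/5 = -1/5*(-15468) = 15468/5 ≈ 3093.6)
K(k) = 109 (K(k) = 21 - 1*(-88) = 21 + 88 = 109)
(J(98) + 38437)/(n + K(-33)) = (98 + 38437)/(15468/5 + 109) = 38535/(16013/5) = 38535*(5/16013) = 192675/16013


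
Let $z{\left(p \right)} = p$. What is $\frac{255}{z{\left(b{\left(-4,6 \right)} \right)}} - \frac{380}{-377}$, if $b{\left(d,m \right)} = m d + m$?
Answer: $- \frac{29765}{2262} \approx -13.159$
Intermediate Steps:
$b{\left(d,m \right)} = m + d m$ ($b{\left(d,m \right)} = d m + m = m + d m$)
$\frac{255}{z{\left(b{\left(-4,6 \right)} \right)}} - \frac{380}{-377} = \frac{255}{6 \left(1 - 4\right)} - \frac{380}{-377} = \frac{255}{6 \left(-3\right)} - - \frac{380}{377} = \frac{255}{-18} + \frac{380}{377} = 255 \left(- \frac{1}{18}\right) + \frac{380}{377} = - \frac{85}{6} + \frac{380}{377} = - \frac{29765}{2262}$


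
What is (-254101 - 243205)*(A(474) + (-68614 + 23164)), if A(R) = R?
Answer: 22366834656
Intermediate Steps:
(-254101 - 243205)*(A(474) + (-68614 + 23164)) = (-254101 - 243205)*(474 + (-68614 + 23164)) = -497306*(474 - 45450) = -497306*(-44976) = 22366834656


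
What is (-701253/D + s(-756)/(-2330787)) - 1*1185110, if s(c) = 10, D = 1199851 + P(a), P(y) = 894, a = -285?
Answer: -473820897201236173/399811548045 ≈ -1.1851e+6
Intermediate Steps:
D = 1200745 (D = 1199851 + 894 = 1200745)
(-701253/D + s(-756)/(-2330787)) - 1*1185110 = (-701253/1200745 + 10/(-2330787)) - 1*1185110 = (-701253*1/1200745 + 10*(-1/2330787)) - 1185110 = (-100179/171535 - 10/2330787) - 1185110 = -233497626223/399811548045 - 1185110 = -473820897201236173/399811548045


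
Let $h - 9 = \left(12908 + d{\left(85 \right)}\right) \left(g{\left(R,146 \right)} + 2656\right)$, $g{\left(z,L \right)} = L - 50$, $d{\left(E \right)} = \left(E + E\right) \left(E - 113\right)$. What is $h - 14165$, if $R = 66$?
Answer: $22409140$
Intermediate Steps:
$d{\left(E \right)} = 2 E \left(-113 + E\right)$
$g{\left(z,L \right)} = -50 + L$
$h = 22423305$ ($h = 9 + \left(12908 + 2 \cdot 85 \left(-113 + 85\right)\right) \left(\left(-50 + 146\right) + 2656\right) = 9 + \left(12908 + 2 \cdot 85 \left(-28\right)\right) \left(96 + 2656\right) = 9 + \left(12908 - 4760\right) 2752 = 9 + 8148 \cdot 2752 = 9 + 22423296 = 22423305$)
$h - 14165 = 22423305 - 14165 = 22409140$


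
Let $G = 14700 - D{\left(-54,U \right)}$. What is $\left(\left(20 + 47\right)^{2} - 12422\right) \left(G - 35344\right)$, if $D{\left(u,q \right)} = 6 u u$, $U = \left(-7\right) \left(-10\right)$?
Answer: $302564620$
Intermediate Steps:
$U = 70$
$D{\left(u,q \right)} = 6 u^{2}$
$G = -2796$ ($G = 14700 - 6 \left(-54\right)^{2} = 14700 - 6 \cdot 2916 = 14700 - 17496 = -2796$)
$\left(\left(20 + 47\right)^{2} - 12422\right) \left(G - 35344\right) = \left(\left(20 + 47\right)^{2} - 12422\right) \left(-2796 - 35344\right) = \left(67^{2} - 12422\right) \left(-38140\right) = \left(4489 - 12422\right) \left(-38140\right) = \left(-7933\right) \left(-38140\right) = 302564620$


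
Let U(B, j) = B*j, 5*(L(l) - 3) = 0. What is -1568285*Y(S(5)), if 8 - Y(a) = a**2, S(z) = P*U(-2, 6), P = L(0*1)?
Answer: 2019951080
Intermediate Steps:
L(l) = 3 (L(l) = 3 + (1/5)*0 = 3 + 0 = 3)
P = 3
S(z) = -36 (S(z) = 3*(-2*6) = 3*(-12) = -36)
Y(a) = 8 - a**2
-1568285*Y(S(5)) = -1568285*(8 - 1*(-36)**2) = -1568285*(8 - 1*1296) = -1568285*(8 - 1296) = -1568285*(-1288) = 2019951080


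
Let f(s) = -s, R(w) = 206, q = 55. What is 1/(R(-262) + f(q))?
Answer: 1/151 ≈ 0.0066225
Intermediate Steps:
1/(R(-262) + f(q)) = 1/(206 - 1*55) = 1/(206 - 55) = 1/151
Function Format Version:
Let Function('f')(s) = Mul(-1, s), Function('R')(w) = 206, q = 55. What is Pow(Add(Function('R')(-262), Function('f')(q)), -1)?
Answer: Rational(1, 151) ≈ 0.0066225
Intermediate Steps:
Pow(Add(Function('R')(-262), Function('f')(q)), -1) = Pow(Add(206, Mul(-1, 55)), -1) = Pow(Add(206, -55), -1) = Pow(151, -1) = Rational(1, 151)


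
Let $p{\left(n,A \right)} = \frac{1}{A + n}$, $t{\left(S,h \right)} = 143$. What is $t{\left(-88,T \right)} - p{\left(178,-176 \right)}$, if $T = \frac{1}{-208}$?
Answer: $\frac{285}{2} \approx 142.5$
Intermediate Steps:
$T = - \frac{1}{208} \approx -0.0048077$
$t{\left(-88,T \right)} - p{\left(178,-176 \right)} = 143 - \frac{1}{-176 + 178} = 143 - \frac{1}{2} = \frac{285}{2}$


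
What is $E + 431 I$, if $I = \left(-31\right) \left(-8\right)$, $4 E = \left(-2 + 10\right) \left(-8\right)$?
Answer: $106872$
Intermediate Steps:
$E = -16$ ($E = \frac{\left(-2 + 10\right) \left(-8\right)}{4} = \frac{8 \left(-8\right)}{4} = \frac{1}{4} \left(-64\right) = -16$)
$I = 248$
$E + 431 I = -16 + 431 \cdot 248 = -16 + 106888 = 106872$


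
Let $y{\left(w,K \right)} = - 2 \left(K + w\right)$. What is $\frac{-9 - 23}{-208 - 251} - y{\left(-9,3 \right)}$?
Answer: $- \frac{5476}{459} \approx -11.93$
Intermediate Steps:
$y{\left(w,K \right)} = - 2 K - 2 w$
$\frac{-9 - 23}{-208 - 251} - y{\left(-9,3 \right)} = \frac{-9 - 23}{-208 - 251} - \left(\left(-2\right) 3 - -18\right) = - \frac{32}{-459} - \left(-6 + 18\right) = \left(-32\right) \left(- \frac{1}{459}\right) - 12 = \frac{32}{459} - 12 = - \frac{5476}{459}$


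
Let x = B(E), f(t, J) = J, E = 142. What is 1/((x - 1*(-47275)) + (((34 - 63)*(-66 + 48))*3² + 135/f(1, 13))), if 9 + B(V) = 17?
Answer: 13/675888 ≈ 1.9234e-5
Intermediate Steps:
B(V) = 8 (B(V) = -9 + 17 = 8)
x = 8
1/((x - 1*(-47275)) + (((34 - 63)*(-66 + 48))*3² + 135/f(1, 13))) = 1/((8 - 1*(-47275)) + (((34 - 63)*(-66 + 48))*3² + 135/13)) = 1/((8 + 47275) + (-29*(-18)*9 + 135*(1/13))) = 1/(47283 + (522*9 + 135/13)) = 1/(47283 + (4698 + 135/13)) = 1/(47283 + 61209/13) = 1/(675888/13) = 13/675888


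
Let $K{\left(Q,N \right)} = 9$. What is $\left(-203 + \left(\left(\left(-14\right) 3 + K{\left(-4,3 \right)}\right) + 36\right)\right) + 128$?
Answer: $-72$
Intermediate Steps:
$\left(-203 + \left(\left(\left(-14\right) 3 + K{\left(-4,3 \right)}\right) + 36\right)\right) + 128 = \left(-203 + \left(\left(\left(-14\right) 3 + 9\right) + 36\right)\right) + 128 = \left(-203 + \left(\left(-42 + 9\right) + 36\right)\right) + 128 = \left(-203 + \left(-33 + 36\right)\right) + 128 = \left(-203 + 3\right) + 128 = -200 + 128 = -72$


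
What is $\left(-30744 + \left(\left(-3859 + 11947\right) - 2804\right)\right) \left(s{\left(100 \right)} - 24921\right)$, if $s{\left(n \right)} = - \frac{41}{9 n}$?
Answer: $\frac{28552041893}{45} \approx 6.3449 \cdot 10^{8}$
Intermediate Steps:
$s{\left(n \right)} = - \frac{41}{9 n}$ ($s{\left(n \right)} = - 41 \frac{1}{9 n} = - \frac{41}{9 n}$)
$\left(-30744 + \left(\left(-3859 + 11947\right) - 2804\right)\right) \left(s{\left(100 \right)} - 24921\right) = \left(-30744 + \left(\left(-3859 + 11947\right) - 2804\right)\right) \left(- \frac{41}{9 \cdot 100} - 24921\right) = \left(-30744 + \left(8088 - 2804\right)\right) \left(\left(- \frac{41}{9}\right) \frac{1}{100} - 24921\right) = \left(-30744 + 5284\right) \left(- \frac{41}{900} - 24921\right) = \left(-25460\right) \left(- \frac{22428941}{900}\right) = \frac{28552041893}{45}$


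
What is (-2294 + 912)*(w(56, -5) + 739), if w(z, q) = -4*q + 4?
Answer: -1054466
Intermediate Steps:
w(z, q) = 4 - 4*q
(-2294 + 912)*(w(56, -5) + 739) = (-2294 + 912)*((4 - 4*(-5)) + 739) = -1382*((4 + 20) + 739) = -1382*(24 + 739) = -1382*763 = -1054466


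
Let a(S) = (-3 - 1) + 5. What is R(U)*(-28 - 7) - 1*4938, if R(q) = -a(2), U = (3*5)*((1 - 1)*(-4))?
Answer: -4903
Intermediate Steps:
U = 0 (U = 15*(0*(-4)) = 15*0 = 0)
a(S) = 1 (a(S) = -4 + 5 = 1)
R(q) = -1 (R(q) = -1*1 = -1)
R(U)*(-28 - 7) - 1*4938 = -(-28 - 7) - 1*4938 = -1*(-35) - 4938 = 35 - 4938 = -4903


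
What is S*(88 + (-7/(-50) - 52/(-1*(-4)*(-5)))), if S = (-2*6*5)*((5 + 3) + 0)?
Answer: -217776/5 ≈ -43555.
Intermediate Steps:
S = -480 (S = (-12*5)*(8 + 0) = -60*8 = -480)
S*(88 + (-7/(-50) - 52/(-1*(-4)*(-5)))) = -480*(88 + (-7/(-50) - 52/(-1*(-4)*(-5)))) = -480*(88 + (-7*(-1/50) - 52/(4*(-5)))) = -480*(88 + (7/50 - 52/(-20))) = -480*(88 + (7/50 - 52*(-1/20))) = -480*(88 + (7/50 + 13/5)) = -480*(88 + 137/50) = -480*4537/50 = -217776/5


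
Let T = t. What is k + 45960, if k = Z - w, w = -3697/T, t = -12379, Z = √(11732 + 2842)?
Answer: 568935143/12379 + √14574 ≈ 46080.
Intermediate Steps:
Z = √14574 ≈ 120.72
T = -12379
w = 3697/12379 (w = -3697/(-12379) = -3697*(-1/12379) = 3697/12379 ≈ 0.29865)
k = -3697/12379 + √14574 (k = √14574 - 1*3697/12379 = √14574 - 3697/12379 = -3697/12379 + √14574 ≈ 120.42)
k + 45960 = (-3697/12379 + √14574) + 45960 = 568935143/12379 + √14574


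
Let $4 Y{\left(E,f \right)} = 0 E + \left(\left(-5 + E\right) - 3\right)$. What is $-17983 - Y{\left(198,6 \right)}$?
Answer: $- \frac{36061}{2} \approx -18031.0$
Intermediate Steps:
$Y{\left(E,f \right)} = -2 + \frac{E}{4}$ ($Y{\left(E,f \right)} = \frac{0 E + \left(\left(-5 + E\right) - 3\right)}{4} = \frac{0 + \left(-8 + E\right)}{4} = \frac{-8 + E}{4} = -2 + \frac{E}{4}$)
$-17983 - Y{\left(198,6 \right)} = -17983 - \left(-2 + \frac{1}{4} \cdot 198\right) = -17983 - \left(-2 + \frac{99}{2}\right) = -17983 - \frac{95}{2} = - \frac{36061}{2}$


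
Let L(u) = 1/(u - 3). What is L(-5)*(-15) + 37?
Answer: 311/8 ≈ 38.875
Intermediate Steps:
L(u) = 1/(-3 + u)
L(-5)*(-15) + 37 = -15/(-3 - 5) + 37 = -15/(-8) + 37 = -⅛*(-15) + 37 = 15/8 + 37 = 311/8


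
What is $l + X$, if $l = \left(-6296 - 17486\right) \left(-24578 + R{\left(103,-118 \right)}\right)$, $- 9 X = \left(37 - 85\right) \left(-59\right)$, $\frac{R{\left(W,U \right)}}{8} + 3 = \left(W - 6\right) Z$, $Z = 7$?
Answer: $\frac{1367701876}{3} \approx 4.559 \cdot 10^{8}$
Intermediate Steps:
$R{\left(W,U \right)} = -360 + 56 W$ ($R{\left(W,U \right)} = -24 + 8 \left(W - 6\right) 7 = -24 + 8 \left(-6 + W\right) 7 = -24 + 8 \left(-42 + 7 W\right) = -24 + \left(-336 + 56 W\right) = -360 + 56 W$)
$X = - \frac{944}{3}$ ($X = - \frac{\left(37 - 85\right) \left(-59\right)}{9} = - \frac{\left(-48\right) \left(-59\right)}{9} = \left(- \frac{1}{9}\right) 2832 = - \frac{944}{3} \approx -314.67$)
$l = 455900940$ ($l = \left(-6296 - 17486\right) \left(-24578 + \left(-360 + 56 \cdot 103\right)\right) = - 23782 \left(-24578 + \left(-360 + 5768\right)\right) = - 23782 \left(-24578 + 5408\right) = \left(-23782\right) \left(-19170\right) = 455900940$)
$l + X = 455900940 - \frac{944}{3} = \frac{1367701876}{3}$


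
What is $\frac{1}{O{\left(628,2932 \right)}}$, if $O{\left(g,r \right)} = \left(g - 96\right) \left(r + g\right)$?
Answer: $\frac{1}{1893920} \approx 5.2801 \cdot 10^{-7}$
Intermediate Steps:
$O{\left(g,r \right)} = \left(-96 + g\right) \left(g + r\right)$
$\frac{1}{O{\left(628,2932 \right)}} = \frac{1}{628^{2} - 60288 - 281472 + 628 \cdot 2932} = \frac{1}{394384 - 60288 - 281472 + 1841296} = \frac{1}{1893920}$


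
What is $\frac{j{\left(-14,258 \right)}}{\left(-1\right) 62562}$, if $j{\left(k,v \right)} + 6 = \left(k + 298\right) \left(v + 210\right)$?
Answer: $- \frac{22151}{10427} \approx -2.1244$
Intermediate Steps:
$j{\left(k,v \right)} = -6 + \left(210 + v\right) \left(298 + k\right)$ ($j{\left(k,v \right)} = -6 + \left(k + 298\right) \left(v + 210\right) = -6 + \left(298 + k\right) \left(210 + v\right) = -6 + \left(210 + v\right) \left(298 + k\right)$)
$\frac{j{\left(-14,258 \right)}}{\left(-1\right) 62562} = \frac{62574 + 210 \left(-14\right) + 298 \cdot 258 - 3612}{\left(-1\right) 62562} = \frac{62574 - 2940 + 76884 - 3612}{-62562} = 132906 \left(- \frac{1}{62562}\right) = - \frac{22151}{10427}$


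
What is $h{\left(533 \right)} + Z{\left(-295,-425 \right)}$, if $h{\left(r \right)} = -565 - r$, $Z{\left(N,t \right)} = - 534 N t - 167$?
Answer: $-66951515$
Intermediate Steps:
$Z{\left(N,t \right)} = -167 - 534 N t$ ($Z{\left(N,t \right)} = - 534 N t - 167 = -167 - 534 N t$)
$h{\left(533 \right)} + Z{\left(-295,-425 \right)} = \left(-565 - 533\right) - \left(167 - -66950250\right) = \left(-565 - 533\right) - 66950417 = -1098 - 66950417 = -66951515$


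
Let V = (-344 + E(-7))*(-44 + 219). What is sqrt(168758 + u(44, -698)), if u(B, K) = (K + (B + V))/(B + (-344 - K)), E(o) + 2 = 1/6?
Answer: sqrt(240368351835)/1194 ≈ 410.61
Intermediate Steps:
E(o) = -11/6 (E(o) = -2 + 1/6 = -11/6)
V = -363125/6 (V = (-344 - 11/6)*(-44 + 219) = -2075/6*175 = -363125/6 ≈ -60521.)
u(B, K) = (-363125/6 + B + K)/(-344 + B - K) (u(B, K) = (K + (B - 363125/6))/(B + (-344 - K)) = (K + (-363125/6 + B))/(-344 + B - K) = (-363125/6 + B + K)/(-344 + B - K))
sqrt(168758 + u(44, -698)) = sqrt(168758 + (363125/6 - 1*44 - 1*(-698))/(344 - 698 - 1*44)) = sqrt(168758 + (363125/6 - 44 + 698)/(344 - 698 - 44)) = sqrt(168758 + (367049/6)/(-398)) = sqrt(168758 - 1/398*367049/6) = sqrt(168758 - 367049/2388) = sqrt(402627055/2388) = sqrt(240368351835)/1194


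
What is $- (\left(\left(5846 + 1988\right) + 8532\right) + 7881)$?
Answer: $-24247$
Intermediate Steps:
$- (\left(\left(5846 + 1988\right) + 8532\right) + 7881) = - (\left(7834 + 8532\right) + 7881) = - (16366 + 7881) = \left(-1\right) 24247 = -24247$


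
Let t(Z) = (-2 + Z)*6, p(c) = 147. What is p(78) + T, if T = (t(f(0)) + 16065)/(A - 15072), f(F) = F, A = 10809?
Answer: 203536/1421 ≈ 143.23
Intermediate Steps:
t(Z) = -12 + 6*Z
T = -5351/1421 (T = ((-12 + 6*0) + 16065)/(10809 - 15072) = ((-12 + 0) + 16065)/(-4263) = (-12 + 16065)*(-1/4263) = 16053*(-1/4263) = -5351/1421 ≈ -3.7657)
p(78) + T = 147 - 5351/1421 = 203536/1421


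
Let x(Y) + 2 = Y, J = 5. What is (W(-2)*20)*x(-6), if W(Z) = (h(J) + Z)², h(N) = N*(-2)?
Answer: -23040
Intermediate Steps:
h(N) = -2*N
x(Y) = -2 + Y
W(Z) = (-10 + Z)² (W(Z) = (-2*5 + Z)² = (-10 + Z)²)
(W(-2)*20)*x(-6) = ((-10 - 2)²*20)*(-2 - 6) = ((-12)²*20)*(-8) = (144*20)*(-8) = 2880*(-8) = -23040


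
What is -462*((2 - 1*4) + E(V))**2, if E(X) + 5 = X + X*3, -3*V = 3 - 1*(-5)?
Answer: -432586/3 ≈ -1.4420e+5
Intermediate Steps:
V = -8/3 (V = -(3 - 1*(-5))/3 = -(3 + 5)/3 = -1/3*8 = -8/3 ≈ -2.6667)
E(X) = -5 + 4*X (E(X) = -5 + (X + X*3) = -5 + (X + 3*X) = -5 + 4*X)
-462*((2 - 1*4) + E(V))**2 = -462*((2 - 1*4) + (-5 + 4*(-8/3)))**2 = -462*((2 - 4) + (-5 - 32/3))**2 = -462*(-2 - 47/3)**2 = -462*(-53/3)**2 = -462*2809/9 = -432586/3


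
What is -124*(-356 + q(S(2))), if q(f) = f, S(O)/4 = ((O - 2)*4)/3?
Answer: 44144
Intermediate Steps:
S(O) = -32/3 + 16*O/3 (S(O) = 4*(((O - 2)*4)/3) = 4*(((-2 + O)*4)*(⅓)) = 4*((-8 + 4*O)*(⅓)) = 4*(-8/3 + 4*O/3) = -32/3 + 16*O/3)
-124*(-356 + q(S(2))) = -124*(-356 + (-32/3 + (16/3)*2)) = -124*(-356 + (-32/3 + 32/3)) = -124*(-356 + 0) = -124*(-356) = 44144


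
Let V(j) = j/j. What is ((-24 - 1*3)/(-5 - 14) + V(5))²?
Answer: 2116/361 ≈ 5.8615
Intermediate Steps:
V(j) = 1
((-24 - 1*3)/(-5 - 14) + V(5))² = ((-24 - 1*3)/(-5 - 14) + 1)² = ((-24 - 3)/(-19) + 1)² = (-27*(-1/19) + 1)² = (27/19 + 1)² = (46/19)² = 2116/361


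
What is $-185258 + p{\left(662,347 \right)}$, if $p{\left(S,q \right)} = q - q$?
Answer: $-185258$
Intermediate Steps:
$p{\left(S,q \right)} = 0$
$-185258 + p{\left(662,347 \right)} = -185258 + 0 = -185258$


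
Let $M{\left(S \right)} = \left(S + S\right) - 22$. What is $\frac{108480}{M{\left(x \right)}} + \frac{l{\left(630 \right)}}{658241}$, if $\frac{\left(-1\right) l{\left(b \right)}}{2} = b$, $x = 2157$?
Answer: $\frac{17850143940}{706292593} \approx 25.273$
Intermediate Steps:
$l{\left(b \right)} = - 2 b$
$M{\left(S \right)} = -22 + 2 S$ ($M{\left(S \right)} = 2 S - 22 = -22 + 2 S$)
$\frac{108480}{M{\left(x \right)}} + \frac{l{\left(630 \right)}}{658241} = \frac{108480}{-22 + 2 \cdot 2157} + \frac{\left(-2\right) 630}{658241} = \frac{108480}{-22 + 4314} - \frac{1260}{658241} = \frac{108480}{4292} - \frac{1260}{658241} = 108480 \cdot \frac{1}{4292} - \frac{1260}{658241} = \frac{27120}{1073} - \frac{1260}{658241} = \frac{17850143940}{706292593}$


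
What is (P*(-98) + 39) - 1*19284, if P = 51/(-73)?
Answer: -1399887/73 ≈ -19177.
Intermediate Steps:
P = -51/73 (P = 51*(-1/73) = -51/73 ≈ -0.69863)
(P*(-98) + 39) - 1*19284 = (-51/73*(-98) + 39) - 1*19284 = (4998/73 + 39) - 19284 = 7845/73 - 19284 = -1399887/73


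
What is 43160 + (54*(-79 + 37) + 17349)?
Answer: 58241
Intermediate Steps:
43160 + (54*(-79 + 37) + 17349) = 43160 + (54*(-42) + 17349) = 43160 + (-2268 + 17349) = 43160 + 15081 = 58241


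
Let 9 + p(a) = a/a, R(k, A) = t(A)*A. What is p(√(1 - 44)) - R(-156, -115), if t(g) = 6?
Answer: 682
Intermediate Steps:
R(k, A) = 6*A
p(a) = -8 (p(a) = -9 + a/a = -9 + 1 = -8)
p(√(1 - 44)) - R(-156, -115) = -8 - 6*(-115) = -8 - 1*(-690) = -8 + 690 = 682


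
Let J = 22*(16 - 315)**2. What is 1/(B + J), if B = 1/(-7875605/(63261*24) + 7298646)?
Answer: 11081263594939/21794873026326632122 ≈ 5.0843e-7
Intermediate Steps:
B = 1518264/11081263594939 (B = 1/(-7875605/1518264 + 7298646) = 1/(11081263594939/1518264) = 1518264/11081263594939 ≈ 1.3701e-7)
J = 1966822 (J = 22*(-299)**2 = 22*89401 = 1966822)
1/(B + J) = 1/(1518264/11081263594939 + 1966822) = 1/(21794873026326632122/11081263594939) = 11081263594939/21794873026326632122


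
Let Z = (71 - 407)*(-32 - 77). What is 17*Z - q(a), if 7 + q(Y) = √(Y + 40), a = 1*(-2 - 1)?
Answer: 622615 - √37 ≈ 6.2261e+5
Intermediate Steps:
a = -3 (a = 1*(-3) = -3)
Z = 36624 (Z = -336*(-109) = 36624)
q(Y) = -7 + √(40 + Y) (q(Y) = -7 + √(Y + 40) = -7 + √(40 + Y))
17*Z - q(a) = 17*36624 - (-7 + √(40 - 3)) = 622608 - (-7 + √37) = 622608 + (7 - √37) = 622615 - √37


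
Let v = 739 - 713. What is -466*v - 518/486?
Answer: -2944447/243 ≈ -12117.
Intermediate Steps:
v = 26
-466*v - 518/486 = -466*26 - 518/486 = -12116 - 518*1/486 = -12116 - 259/243 = -2944447/243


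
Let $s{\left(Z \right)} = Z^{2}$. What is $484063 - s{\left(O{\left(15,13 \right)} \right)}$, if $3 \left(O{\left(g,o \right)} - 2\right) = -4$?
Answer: $\frac{4356563}{9} \approx 4.8406 \cdot 10^{5}$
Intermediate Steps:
$O{\left(g,o \right)} = \frac{2}{3}$ ($O{\left(g,o \right)} = 2 + \frac{1}{3} \left(-4\right) = 2 - \frac{4}{3} = \frac{2}{3}$)
$484063 - s{\left(O{\left(15,13 \right)} \right)} = 484063 - \left(\frac{2}{3}\right)^{2} = 484063 - \frac{4}{9} = \frac{4356563}{9}$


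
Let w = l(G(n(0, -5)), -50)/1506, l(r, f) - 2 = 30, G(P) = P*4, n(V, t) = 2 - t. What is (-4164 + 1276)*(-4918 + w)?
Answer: 10694951344/753 ≈ 1.4203e+7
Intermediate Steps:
G(P) = 4*P
l(r, f) = 32 (l(r, f) = 2 + 30 = 32)
w = 16/753 (w = 32/1506 = 32*(1/1506) = 16/753 ≈ 0.021248)
(-4164 + 1276)*(-4918 + w) = (-4164 + 1276)*(-4918 + 16/753) = -2888*(-3703238/753) = 10694951344/753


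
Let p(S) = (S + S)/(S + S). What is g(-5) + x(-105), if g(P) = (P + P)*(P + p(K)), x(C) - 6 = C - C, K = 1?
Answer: 46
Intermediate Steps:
x(C) = 6 (x(C) = 6 + (C - C) = 6 + 0 = 6)
p(S) = 1 (p(S) = (2*S)/((2*S)) = (2*S)*(1/(2*S)) = 1)
g(P) = 2*P*(1 + P) (g(P) = (P + P)*(P + 1) = (2*P)*(1 + P) = 2*P*(1 + P))
g(-5) + x(-105) = 2*(-5)*(1 - 5) + 6 = 2*(-5)*(-4) + 6 = 40 + 6 = 46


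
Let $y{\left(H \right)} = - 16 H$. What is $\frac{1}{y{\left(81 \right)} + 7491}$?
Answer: $\frac{1}{6195} \approx 0.00016142$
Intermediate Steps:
$\frac{1}{y{\left(81 \right)} + 7491} = \frac{1}{\left(-16\right) 81 + 7491} = \frac{1}{-1296 + 7491} = \frac{1}{6195}$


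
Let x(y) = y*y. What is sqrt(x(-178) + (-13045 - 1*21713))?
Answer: I*sqrt(3074) ≈ 55.444*I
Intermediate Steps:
x(y) = y**2
sqrt(x(-178) + (-13045 - 1*21713)) = sqrt((-178)**2 + (-13045 - 1*21713)) = sqrt(31684 + (-13045 - 21713)) = sqrt(31684 - 34758) = sqrt(-3074) = I*sqrt(3074)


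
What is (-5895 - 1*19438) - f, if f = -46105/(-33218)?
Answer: -841557699/33218 ≈ -25334.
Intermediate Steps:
f = 46105/33218 (f = -46105*(-1/33218) = 46105/33218 ≈ 1.3880)
(-5895 - 1*19438) - f = (-5895 - 1*19438) - 1*46105/33218 = (-5895 - 19438) - 46105/33218 = -25333 - 46105/33218 = -841557699/33218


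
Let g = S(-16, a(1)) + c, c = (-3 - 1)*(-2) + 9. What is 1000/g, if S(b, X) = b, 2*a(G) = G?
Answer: 1000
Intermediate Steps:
a(G) = G/2
c = 17 (c = -4*(-2) + 9 = 8 + 9 = 17)
g = 1 (g = -16 + 17 = 1)
1000/g = 1000/1 = 1000*1 = 1000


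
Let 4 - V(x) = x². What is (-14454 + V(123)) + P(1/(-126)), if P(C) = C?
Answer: -3726955/126 ≈ -29579.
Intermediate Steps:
V(x) = 4 - x²
(-14454 + V(123)) + P(1/(-126)) = (-14454 + (4 - 1*123²)) + 1/(-126) = (-14454 + (4 - 1*15129)) - 1/126 = (-14454 + (4 - 15129)) - 1/126 = (-14454 - 15125) - 1/126 = -29579 - 1/126 = -3726955/126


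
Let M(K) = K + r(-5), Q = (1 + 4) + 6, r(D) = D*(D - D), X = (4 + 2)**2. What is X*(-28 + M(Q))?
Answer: -612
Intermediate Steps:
X = 36 (X = 6**2 = 36)
r(D) = 0 (r(D) = D*0 = 0)
Q = 11 (Q = 5 + 6 = 11)
M(K) = K (M(K) = K + 0 = K)
X*(-28 + M(Q)) = 36*(-28 + 11) = 36*(-17) = -612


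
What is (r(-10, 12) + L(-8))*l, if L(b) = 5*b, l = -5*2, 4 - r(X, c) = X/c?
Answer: 1055/3 ≈ 351.67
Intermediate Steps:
r(X, c) = 4 - X/c
l = -10
(r(-10, 12) + L(-8))*l = ((4 - 1*(-10)/12) + 5*(-8))*(-10) = ((4 - 1*(-10)*1/12) - 40)*(-10) = ((4 + 5/6) - 40)*(-10) = (29/6 - 40)*(-10) = -211/6*(-10) = 1055/3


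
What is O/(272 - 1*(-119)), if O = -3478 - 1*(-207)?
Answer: -3271/391 ≈ -8.3657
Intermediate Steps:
O = -3271 (O = -3478 + 207 = -3271)
O/(272 - 1*(-119)) = -3271/(272 - 1*(-119)) = -3271/(272 + 119) = -3271/391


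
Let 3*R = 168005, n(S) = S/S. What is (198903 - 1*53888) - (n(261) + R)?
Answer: 267037/3 ≈ 89012.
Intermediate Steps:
n(S) = 1
R = 168005/3 (R = (⅓)*168005 = 168005/3 ≈ 56002.)
(198903 - 1*53888) - (n(261) + R) = (198903 - 1*53888) - (1 + 168005/3) = (198903 - 53888) - 1*168008/3 = 145015 - 168008/3 = 267037/3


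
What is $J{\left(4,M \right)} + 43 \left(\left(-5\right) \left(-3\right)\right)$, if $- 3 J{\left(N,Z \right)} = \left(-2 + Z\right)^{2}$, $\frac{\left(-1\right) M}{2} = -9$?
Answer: $\frac{1679}{3} \approx 559.67$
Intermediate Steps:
$M = 18$ ($M = \left(-2\right) \left(-9\right) = 18$)
$J{\left(N,Z \right)} = - \frac{\left(-2 + Z\right)^{2}}{3}$
$J{\left(4,M \right)} + 43 \left(\left(-5\right) \left(-3\right)\right) = - \frac{\left(-2 + 18\right)^{2}}{3} + 43 \left(\left(-5\right) \left(-3\right)\right) = - \frac{16^{2}}{3} + 43 \cdot 15 = \left(- \frac{1}{3}\right) 256 + 645 = - \frac{256}{3} + 645 = \frac{1679}{3}$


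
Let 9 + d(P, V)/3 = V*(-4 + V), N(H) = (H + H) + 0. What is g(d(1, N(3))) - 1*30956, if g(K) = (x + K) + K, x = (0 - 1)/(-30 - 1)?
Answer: -959077/31 ≈ -30938.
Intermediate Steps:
x = 1/31 (x = -1/(-31) = -1*(-1/31) = 1/31 ≈ 0.032258)
N(H) = 2*H (N(H) = 2*H + 0 = 2*H)
d(P, V) = -27 + 3*V*(-4 + V) (d(P, V) = -27 + 3*(V*(-4 + V)) = -27 + 3*V*(-4 + V))
g(K) = 1/31 + 2*K (g(K) = (1/31 + K) + K = 1/31 + 2*K)
g(d(1, N(3))) - 1*30956 = (1/31 + 2*(-27 - 24*3 + 3*(2*3)**2)) - 1*30956 = (1/31 + 2*(-27 - 12*6 + 3*6**2)) - 30956 = (1/31 + 2*(-27 - 72 + 3*36)) - 30956 = (1/31 + 2*(-27 - 72 + 108)) - 30956 = (1/31 + 2*9) - 30956 = (1/31 + 18) - 30956 = 559/31 - 30956 = -959077/31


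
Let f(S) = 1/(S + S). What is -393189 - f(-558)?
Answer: -438798923/1116 ≈ -3.9319e+5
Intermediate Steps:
f(S) = 1/(2*S)
-393189 - f(-558) = -393189 - 1/(2*(-558)) = -393189 - (-1)/(2*558) = -393189 - 1*(-1/1116) = -393189 + 1/1116 = -438798923/1116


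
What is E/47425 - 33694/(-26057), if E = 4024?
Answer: 1702791318/1235753225 ≈ 1.3779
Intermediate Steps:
E/47425 - 33694/(-26057) = 4024/47425 - 33694/(-26057) = 4024*(1/47425) - 33694*(-1/26057) = 4024/47425 + 33694/26057 = 1702791318/1235753225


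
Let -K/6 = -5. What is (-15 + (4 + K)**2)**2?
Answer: 1301881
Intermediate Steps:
K = 30 (K = -6*(-5) = 30)
(-15 + (4 + K)**2)**2 = (-15 + (4 + 30)**2)**2 = (-15 + 34**2)**2 = (-15 + 1156)**2 = 1141**2 = 1301881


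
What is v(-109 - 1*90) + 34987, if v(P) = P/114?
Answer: 3988319/114 ≈ 34985.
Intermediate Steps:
v(P) = P/114 (v(P) = P*(1/114) = P/114)
v(-109 - 1*90) + 34987 = (-109 - 1*90)/114 + 34987 = (-109 - 90)/114 + 34987 = (1/114)*(-199) + 34987 = -199/114 + 34987 = 3988319/114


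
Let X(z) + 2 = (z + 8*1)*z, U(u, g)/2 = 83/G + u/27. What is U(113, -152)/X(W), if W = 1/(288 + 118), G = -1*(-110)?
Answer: -2418308956/484738155 ≈ -4.9889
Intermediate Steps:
G = 110
U(u, g) = 83/55 + 2*u/27 (U(u, g) = 2*(83/110 + u/27) = 83/55 + 2*u/27)
W = 1/406 ≈ 0.0024631
X(z) = -2 + z*(8 + z) (X(z) = -2 + (z + 8*1)*z = -2 + (z + 8)*z = -2 + (8 + z)*z = -2 + z*(8 + z))
U(113, -152)/X(W) = (83/55 + (2/27)*113)/(-2 + (1/406)² + 8*(1/406)) = (83/55 + 226/27)/(-2 + 1/164836 + 4/203) = 14671/(1485*(-326423/164836)) = (14671/1485)*(-164836/326423) = -2418308956/484738155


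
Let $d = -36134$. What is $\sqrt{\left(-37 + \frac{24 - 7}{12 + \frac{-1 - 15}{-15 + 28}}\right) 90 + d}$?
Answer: $\frac{i \sqrt{7707098}}{14} \approx 198.3 i$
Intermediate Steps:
$\sqrt{\left(-37 + \frac{24 - 7}{12 + \frac{-1 - 15}{-15 + 28}}\right) 90 + d} = \sqrt{\left(-37 + \frac{24 - 7}{12 + \frac{-1 - 15}{-15 + 28}}\right) 90 - 36134} = \sqrt{\left(-37 + \frac{24 - 7}{12 - \frac{16}{13}}\right) 90 - 36134} = \sqrt{\left(-37 + \frac{17}{12 - \frac{16}{13}}\right) 90 - 36134} = \sqrt{\left(-37 + \frac{17}{\frac{140}{13}}\right) 90 - 36134} = \sqrt{\left(-37 + 17 \cdot \frac{13}{140}\right) 90 - 36134} = \sqrt{\left(-37 + \frac{221}{140}\right) 90 - 36134} = \sqrt{\left(- \frac{4959}{140}\right) 90 - 36134} = \sqrt{- \frac{44631}{14} - 36134} = \sqrt{- \frac{550507}{14}} = \frac{i \sqrt{7707098}}{14}$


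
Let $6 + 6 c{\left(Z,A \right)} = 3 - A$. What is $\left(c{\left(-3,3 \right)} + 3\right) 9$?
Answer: $18$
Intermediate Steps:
$c{\left(Z,A \right)} = - \frac{1}{2} - \frac{A}{6}$ ($c{\left(Z,A \right)} = -1 + \frac{3 - A}{6} = -1 - \left(- \frac{1}{2} + \frac{A}{6}\right) = - \frac{1}{2} - \frac{A}{6}$)
$\left(c{\left(-3,3 \right)} + 3\right) 9 = \left(\left(- \frac{1}{2} - \frac{1}{2}\right) + 3\right) 9 = \left(-1 + 3\right) 9 = 2 \cdot 9 = 18$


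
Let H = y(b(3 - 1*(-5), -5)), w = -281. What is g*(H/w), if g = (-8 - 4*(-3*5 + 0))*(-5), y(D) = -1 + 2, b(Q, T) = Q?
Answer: 260/281 ≈ 0.92527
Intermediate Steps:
y(D) = 1
H = 1
g = -260 (g = (-8 - 4*(-15 + 0))*(-5) = (-8 - 4*(-15))*(-5) = (-8 + 60)*(-5) = 52*(-5) = -260)
g*(H/w) = -260/(-281) = -260*(-1)/281 = -260*(-1/281) = 260/281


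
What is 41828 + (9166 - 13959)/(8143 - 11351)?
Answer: 134189017/3208 ≈ 41830.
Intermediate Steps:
41828 + (9166 - 13959)/(8143 - 11351) = 41828 - 4793/(-3208) = 41828 - 4793*(-1/3208) = 41828 + 4793/3208 = 134189017/3208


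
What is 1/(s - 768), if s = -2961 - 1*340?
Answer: -1/4069 ≈ -0.00024576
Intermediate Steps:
s = -3301 (s = -2961 - 340 = -3301)
1/(s - 768) = 1/(-3301 - 768) = 1/(-4069) = -1/4069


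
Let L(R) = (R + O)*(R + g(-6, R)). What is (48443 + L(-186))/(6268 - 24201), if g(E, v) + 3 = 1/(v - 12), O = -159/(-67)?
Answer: -122562223/26433242 ≈ -4.6367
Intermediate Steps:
O = 159/67 (O = -159*(-1/67) = 159/67 ≈ 2.3731)
g(E, v) = -3 + 1/(-12 + v) (g(E, v) = -3 + 1/(v - 12) = -3 + 1/(-12 + v))
L(R) = (159/67 + R)*(R + (37 - 3*R)/(-12 + R)) (L(R) = (R + 159/67)*(R + (37 - 3*R)/(-12 + R)) = (159/67 + R)*(R + (37 - 3*R)/(-12 + R)))
(48443 + L(-186))/(6268 - 24201) = (48443 + (5883 - 846*(-186)² + 67*(-186)³ + 94*(-186))/(67*(-12 - 186)))/(6268 - 24201) = (48443 + (1/67)*(5883 - 846*34596 + 67*(-6434856) - 17484)/(-198))/(-17933) = (48443 + (1/67)*(-1/198)*(5883 - 29268216 - 431135352 - 17484))*(-1/17933) = (48443 + (1/67)*(-1/198)*(-460415169))*(-1/17933) = (48443 + 51157241/1474)*(-1/17933) = (122562223/1474)*(-1/17933) = -122562223/26433242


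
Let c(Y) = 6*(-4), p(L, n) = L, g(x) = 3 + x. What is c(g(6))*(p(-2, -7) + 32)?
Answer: -720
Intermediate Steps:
c(Y) = -24
c(g(6))*(p(-2, -7) + 32) = -24*(-2 + 32) = -24*30 = -720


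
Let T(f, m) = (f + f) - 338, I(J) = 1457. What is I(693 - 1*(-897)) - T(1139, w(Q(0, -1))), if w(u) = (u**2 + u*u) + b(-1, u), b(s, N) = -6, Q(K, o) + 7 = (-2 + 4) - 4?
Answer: -483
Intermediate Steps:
Q(K, o) = -9 (Q(K, o) = -7 + ((-2 + 4) - 4) = -7 + (2 - 4) = -7 - 2 = -9)
w(u) = -6 + 2*u**2 (w(u) = (u**2 + u*u) - 6 = (u**2 + u**2) - 6 = 2*u**2 - 6 = -6 + 2*u**2)
T(f, m) = -338 + 2*f (T(f, m) = 2*f - 338 = -338 + 2*f)
I(693 - 1*(-897)) - T(1139, w(Q(0, -1))) = 1457 - (-338 + 2*1139) = 1457 - (-338 + 2278) = 1457 - 1*1940 = 1457 - 1940 = -483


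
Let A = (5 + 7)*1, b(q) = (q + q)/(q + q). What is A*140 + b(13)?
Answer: 1681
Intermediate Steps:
b(q) = 1 (b(q) = (2*q)/((2*q)) = (2*q)*(1/(2*q)) = 1)
A = 12 (A = 12*1 = 12)
A*140 + b(13) = 12*140 + 1 = 1680 + 1 = 1681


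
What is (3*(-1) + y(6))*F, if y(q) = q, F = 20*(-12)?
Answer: -720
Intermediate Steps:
F = -240
(3*(-1) + y(6))*F = (3*(-1) + 6)*(-240) = (-3 + 6)*(-240) = 3*(-240) = -720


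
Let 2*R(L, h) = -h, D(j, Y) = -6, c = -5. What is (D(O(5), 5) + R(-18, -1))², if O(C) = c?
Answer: 121/4 ≈ 30.250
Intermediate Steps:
O(C) = -5
R(L, h) = -h/2 (R(L, h) = (-h)/2 = -h/2)
(D(O(5), 5) + R(-18, -1))² = (-6 - ½*(-1))² = (-6 + ½)² = (-11/2)² = 121/4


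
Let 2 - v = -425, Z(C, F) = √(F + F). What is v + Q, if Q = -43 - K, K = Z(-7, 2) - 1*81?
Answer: 463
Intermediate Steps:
Z(C, F) = √2*√F (Z(C, F) = √(2*F) = √2*√F)
K = -79 (K = √2*√2 - 1*81 = 2 - 81 = -79)
v = 427 (v = 2 - 1*(-425) = 2 + 425 = 427)
Q = 36 (Q = -43 - 1*(-79) = -43 + 79 = 36)
v + Q = 427 + 36 = 463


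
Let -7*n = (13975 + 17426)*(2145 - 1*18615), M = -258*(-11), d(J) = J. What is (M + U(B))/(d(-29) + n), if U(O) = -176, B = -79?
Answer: 18634/517174267 ≈ 3.6030e-5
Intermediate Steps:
M = 2838
n = 517174470/7 (n = -(13975 + 17426)*(2145 - 1*18615)/7 = -31401*(2145 - 18615)/7 = -31401*(-16470)/7 = -⅐*(-517174470) = 517174470/7 ≈ 7.3882e+7)
(M + U(B))/(d(-29) + n) = (2838 - 176)/(-29 + 517174470/7) = 2662/(517174267/7) = 2662*(7/517174267) = 18634/517174267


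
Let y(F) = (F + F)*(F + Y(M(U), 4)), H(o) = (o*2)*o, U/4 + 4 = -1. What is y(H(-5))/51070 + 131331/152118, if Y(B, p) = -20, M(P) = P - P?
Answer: 238780939/258955542 ≈ 0.92209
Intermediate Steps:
U = -20 (U = -16 + 4*(-1) = -16 - 4 = -20)
M(P) = 0
H(o) = 2*o**2 (H(o) = (2*o)*o = 2*o**2)
y(F) = 2*F*(-20 + F) (y(F) = (F + F)*(F - 20) = (2*F)*(-20 + F) = 2*F*(-20 + F))
y(H(-5))/51070 + 131331/152118 = (2*(2*(-5)**2)*(-20 + 2*(-5)**2))/51070 + 131331/152118 = (2*(2*25)*(-20 + 2*25))*(1/51070) + 131331*(1/152118) = (2*50*(-20 + 50))*(1/51070) + 43777/50706 = (2*50*30)*(1/51070) + 43777/50706 = 3000*(1/51070) + 43777/50706 = 300/5107 + 43777/50706 = 238780939/258955542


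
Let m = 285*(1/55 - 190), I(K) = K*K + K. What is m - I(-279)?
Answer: -1448775/11 ≈ -1.3171e+5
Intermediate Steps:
I(K) = K + K² (I(K) = K² + K = K + K²)
m = -595593/11 (m = 285*(1/55 - 190) = 285*(-10449/55) = -595593/11 ≈ -54145.)
m - I(-279) = -595593/11 - (-279)*(1 - 279) = -595593/11 - (-279)*(-278) = -595593/11 - 1*77562 = -595593/11 - 77562 = -1448775/11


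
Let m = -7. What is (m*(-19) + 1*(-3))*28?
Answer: 3640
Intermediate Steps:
(m*(-19) + 1*(-3))*28 = (-7*(-19) + 1*(-3))*28 = (133 - 3)*28 = 130*28 = 3640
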